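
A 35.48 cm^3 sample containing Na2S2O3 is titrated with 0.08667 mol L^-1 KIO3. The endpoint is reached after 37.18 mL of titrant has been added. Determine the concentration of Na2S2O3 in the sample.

n(KIO3) = 0.08667 x 0.03718 = 0.003222 mol.
From the balanced equation, 1 mol KIO3 reacts with 6 mol Na2S2O3, so n(Na2S2O3) = 0.003222 x 6/1 = 0.01933 mol.
[Na2S2O3] = 0.01933 / 0.03548 L = 0.545 M.

0.545 M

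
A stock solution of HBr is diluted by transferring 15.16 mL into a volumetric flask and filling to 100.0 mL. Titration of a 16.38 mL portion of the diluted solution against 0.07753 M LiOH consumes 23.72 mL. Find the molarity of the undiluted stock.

n(LiOH) = 0.07753 x 0.02372 = 0.001839 mol.
n(HBr) in the aliquot = 0.001839 mol.
[diluted HBr] = 0.001839 / 0.01638 = 0.1123 M.
Dilution factor = 100.0/15.16 = 6.596, so [stock] = 0.1123 x 6.596 = 0.741 M.

0.741 M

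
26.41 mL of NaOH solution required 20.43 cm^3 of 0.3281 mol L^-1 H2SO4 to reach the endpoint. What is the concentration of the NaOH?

0.508 M

n(H2SO4) delivered = 0.3281 x 0.02043 = 0.006703 mol.
The reaction is 2 NaOH + 1 H2SO4, so n(NaOH) = 0.006703 x 2/1 = 0.01341 mol.
[NaOH] = 0.01341 mol / 0.02641 L = 0.508 M.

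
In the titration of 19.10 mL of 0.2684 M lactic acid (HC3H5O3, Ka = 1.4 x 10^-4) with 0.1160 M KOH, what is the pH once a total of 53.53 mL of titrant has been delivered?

12.17

n(acid) = 0.2684 x 0.01910 = 0.005126 mol; n(KOH) added = 0.1160 x 0.05353 = 0.006209 mol.
Base is in excess by 0.006209 - 0.005126 = 0.001083 mol in a total volume of 0.07263 L.
[OH^-] = 0.001083/0.07263 = 0.01491 M, so pOH = 1.83 and pH = 14.00 - 1.83 = 12.17.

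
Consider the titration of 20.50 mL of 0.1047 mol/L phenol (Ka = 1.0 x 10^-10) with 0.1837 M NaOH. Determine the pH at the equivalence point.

11.41

n(C6H5OH) = 0.1047 x 0.02050 = 0.002146 mol; V(NaOH) at equivalence = 0.002146/0.1837 = 0.01168 L.
At equivalence all the acid is converted to C6H5O-; total volume = 0.02050 + 0.01168 = 0.03218 L, so [C6H5O-] = 0.002146/0.03218 = 0.06669 M.
Kb = Kw/Ka = 1.0e-14 / 1.0 x 10^-10 = 0.000100.
[OH^-] = sqrt(Kb x [C6H5O-]) = sqrt(0.000100 x 0.06669) = 0.00258 M.
pOH = 2.59, so pH = 14.00 - 2.59 = 11.41.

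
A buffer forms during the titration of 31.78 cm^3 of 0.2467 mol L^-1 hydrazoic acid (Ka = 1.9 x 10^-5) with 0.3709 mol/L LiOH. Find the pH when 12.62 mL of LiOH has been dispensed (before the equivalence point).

4.89

Initial n(HN3) = 0.2467 x 0.03178 = 0.007840 mol.
n(LiOH) added = 0.3709 x 0.01262 = 0.004681 mol, converting that many moles of HN3 to N3-.
Remaining n(HN3) = 0.003159 mol; n(N3-) = 0.004681 mol.
By Henderson-Hasselbalch, pH = pKa + log([A^-]/[HA]) = 4.72 + log(0.004681/0.003159) = 4.72 + (+0.17) = 4.89.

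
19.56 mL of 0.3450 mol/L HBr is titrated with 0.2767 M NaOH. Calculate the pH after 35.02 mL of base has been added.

12.73

n(acid) = 0.3450 x 0.01956 = 0.006748 mol; n(NaOH) added = 0.2767 x 0.03502 = 0.009690 mol.
Base is in excess by 0.009690 - 0.006748 = 0.002942 mol in a total volume of 0.05458 L.
[OH^-] = 0.002942/0.05458 = 0.05390 M, so pOH = 1.27 and pH = 14.00 - 1.27 = 12.73.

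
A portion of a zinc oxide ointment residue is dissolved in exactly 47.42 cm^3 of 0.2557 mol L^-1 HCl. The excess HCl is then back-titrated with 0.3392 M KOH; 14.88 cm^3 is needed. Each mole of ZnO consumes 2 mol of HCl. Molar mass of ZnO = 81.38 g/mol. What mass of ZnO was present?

0.288 g

Total n(HCl) added = 0.2557 x 0.04742 = 0.01213 mol.
n(KOH) used = 0.3392 x 0.01488 = 0.005047 mol, which equals the excess n(HCl).
So n(HCl) consumed by the sample = 0.01213 - 0.005047 = 0.007078 mol.
n(ZnO) = 0.007078 / 2 = 0.003539 mol.
mass = 0.003539 mol x 81.38 g/mol = 0.288 g.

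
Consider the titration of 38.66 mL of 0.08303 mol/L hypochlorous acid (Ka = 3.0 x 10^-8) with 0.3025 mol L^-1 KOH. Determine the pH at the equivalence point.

10.17

n(HClO) = 0.08303 x 0.03866 = 0.003210 mol; V(KOH) at equivalence = 0.003210/0.3025 = 0.01061 L.
At equivalence all the acid is converted to ClO-; total volume = 0.03866 + 0.01061 = 0.04927 L, so [ClO-] = 0.003210/0.04927 = 0.06515 M.
Kb = Kw/Ka = 1.0e-14 / 3.0 x 10^-8 = 3.33e-7.
[OH^-] = sqrt(Kb x [ClO-]) = sqrt(3.33e-7 x 0.06515) = 0.000147 M.
pOH = 3.83, so pH = 14.00 - 3.83 = 10.17.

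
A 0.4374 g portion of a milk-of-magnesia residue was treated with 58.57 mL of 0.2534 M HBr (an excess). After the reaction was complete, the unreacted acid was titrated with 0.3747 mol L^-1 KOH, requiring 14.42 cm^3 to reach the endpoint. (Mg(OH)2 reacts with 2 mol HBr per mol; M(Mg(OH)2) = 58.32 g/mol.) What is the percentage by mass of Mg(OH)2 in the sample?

Total n(HBr) added = 0.2534 x 0.05857 = 0.01484 mol.
n(KOH) used = 0.3747 x 0.01442 = 0.005403 mol, which equals the excess n(HBr).
So n(HBr) consumed by the sample = 0.01484 - 0.005403 = 0.009438 mol.
n(Mg(OH)2) = 0.009438 / 2 = 0.004719 mol.
mass Mg(OH)2 = 0.004719 x 58.32 = 0.2752 g, so %Mg(OH)2 = 0.2752/0.4374 x 100 = 62.9%.

62.9%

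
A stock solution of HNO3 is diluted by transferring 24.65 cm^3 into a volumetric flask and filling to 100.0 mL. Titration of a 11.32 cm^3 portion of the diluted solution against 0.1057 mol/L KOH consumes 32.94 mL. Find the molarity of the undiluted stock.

n(KOH) = 0.1057 x 0.03294 = 0.003482 mol.
n(HNO3) in the aliquot = 0.003482 mol.
[diluted HNO3] = 0.003482 / 0.01132 = 0.3076 M.
Dilution factor = 100.0/24.65 = 4.057, so [stock] = 0.3076 x 4.057 = 1.25 M.

1.25 M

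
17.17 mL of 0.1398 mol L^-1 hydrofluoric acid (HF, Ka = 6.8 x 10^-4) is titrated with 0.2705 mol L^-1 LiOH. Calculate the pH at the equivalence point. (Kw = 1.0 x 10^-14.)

n(HF) = 0.1398 x 0.01717 = 0.002400 mol; V(LiOH) at equivalence = 0.002400/0.2705 = 0.008874 L.
At equivalence all the acid is converted to F-; total volume = 0.01717 + 0.008874 = 0.02604 L, so [F-] = 0.002400/0.02604 = 0.09217 M.
Kb = Kw/Ka = 1.0e-14 / 6.8 x 10^-4 = 1.47e-11.
[OH^-] = sqrt(Kb x [F-]) = sqrt(1.47e-11 x 0.09217) = 1.16e-6 M.
pOH = 5.93, so pH = 14.00 - 5.93 = 8.07.

8.07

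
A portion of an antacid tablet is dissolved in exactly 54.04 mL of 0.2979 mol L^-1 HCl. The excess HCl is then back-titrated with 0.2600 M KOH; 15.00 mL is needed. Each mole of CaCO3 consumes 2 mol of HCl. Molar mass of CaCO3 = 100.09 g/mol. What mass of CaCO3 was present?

Total n(HCl) added = 0.2979 x 0.05404 = 0.01610 mol.
n(KOH) used = 0.2600 x 0.01500 = 0.003900 mol, which equals the excess n(HCl).
So n(HCl) consumed by the sample = 0.01610 - 0.003900 = 0.01220 mol.
n(CaCO3) = 0.01220 / 2 = 0.006099 mol.
mass = 0.006099 mol x 100.09 g/mol = 0.610 g.

0.610 g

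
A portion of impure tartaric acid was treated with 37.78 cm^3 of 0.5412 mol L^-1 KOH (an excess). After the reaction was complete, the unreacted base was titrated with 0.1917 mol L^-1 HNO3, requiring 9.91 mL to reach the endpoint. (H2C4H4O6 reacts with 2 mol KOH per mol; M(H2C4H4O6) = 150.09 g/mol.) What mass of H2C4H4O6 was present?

Total n(KOH) added = 0.5412 x 0.03778 = 0.02045 mol.
n(HNO3) used = 0.1917 x 0.009910 = 0.001900 mol, which equals the excess n(KOH).
So n(KOH) consumed by the sample = 0.02045 - 0.001900 = 0.01855 mol.
n(H2C4H4O6) = 0.01855 / 2 = 0.009273 mol.
mass = 0.009273 mol x 150.09 g/mol = 1.39 g.

1.39 g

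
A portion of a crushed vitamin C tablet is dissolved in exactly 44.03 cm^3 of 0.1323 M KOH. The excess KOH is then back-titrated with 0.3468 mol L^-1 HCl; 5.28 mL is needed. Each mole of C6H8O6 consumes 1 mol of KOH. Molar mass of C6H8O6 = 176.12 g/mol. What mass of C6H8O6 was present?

Total n(KOH) added = 0.1323 x 0.04403 = 0.005825 mol.
n(HCl) used = 0.3468 x 0.005280 = 0.001831 mol, which equals the excess n(KOH).
So n(KOH) consumed by the sample = 0.005825 - 0.001831 = 0.003994 mol.
n(C6H8O6) = 0.003994 / 1 = 0.003994 mol.
mass = 0.003994 mol x 176.12 g/mol = 0.703 g.

0.703 g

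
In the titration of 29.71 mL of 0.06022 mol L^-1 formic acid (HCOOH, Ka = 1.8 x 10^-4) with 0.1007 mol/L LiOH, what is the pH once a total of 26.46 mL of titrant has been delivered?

n(acid) = 0.06022 x 0.02971 = 0.001789 mol; n(LiOH) added = 0.1007 x 0.02646 = 0.002665 mol.
Base is in excess by 0.002665 - 0.001789 = 0.0008754 mol in a total volume of 0.05617 L.
[OH^-] = 0.0008754/0.05617 = 0.01558 M, so pOH = 1.81 and pH = 14.00 - 1.81 = 12.19.

12.19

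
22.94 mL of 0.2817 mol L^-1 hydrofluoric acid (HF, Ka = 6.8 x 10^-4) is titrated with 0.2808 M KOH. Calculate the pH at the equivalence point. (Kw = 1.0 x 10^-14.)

8.16

n(HF) = 0.2817 x 0.02294 = 0.006462 mol; V(KOH) at equivalence = 0.006462/0.2808 = 0.02301 L.
At equivalence all the acid is converted to F-; total volume = 0.02294 + 0.02301 = 0.04595 L, so [F-] = 0.006462/0.04595 = 0.1406 M.
Kb = Kw/Ka = 1.0e-14 / 6.8 x 10^-4 = 1.47e-11.
[OH^-] = sqrt(Kb x [F-]) = sqrt(1.47e-11 x 0.1406) = 1.44e-6 M.
pOH = 5.84, so pH = 14.00 - 5.84 = 8.16.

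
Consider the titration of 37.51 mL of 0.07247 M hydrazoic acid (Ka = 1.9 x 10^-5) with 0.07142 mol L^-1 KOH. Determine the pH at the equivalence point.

n(HN3) = 0.07247 x 0.03751 = 0.002718 mol; V(KOH) at equivalence = 0.002718/0.07142 = 0.03806 L.
At equivalence all the acid is converted to N3-; total volume = 0.03751 + 0.03806 = 0.07557 L, so [N3-] = 0.002718/0.07557 = 0.03597 M.
Kb = Kw/Ka = 1.0e-14 / 1.9 x 10^-5 = 5.26e-10.
[OH^-] = sqrt(Kb x [N3-]) = sqrt(5.26e-10 x 0.03597) = 4.35e-6 M.
pOH = 5.36, so pH = 14.00 - 5.36 = 8.64.

8.64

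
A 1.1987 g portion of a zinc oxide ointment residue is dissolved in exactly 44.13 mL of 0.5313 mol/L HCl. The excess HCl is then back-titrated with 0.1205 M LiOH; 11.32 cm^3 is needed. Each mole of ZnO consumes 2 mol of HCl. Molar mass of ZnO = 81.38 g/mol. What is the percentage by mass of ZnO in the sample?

Total n(HCl) added = 0.5313 x 0.04413 = 0.02345 mol.
n(LiOH) used = 0.1205 x 0.01132 = 0.001364 mol, which equals the excess n(HCl).
So n(HCl) consumed by the sample = 0.02345 - 0.001364 = 0.02208 mol.
n(ZnO) = 0.02208 / 2 = 0.01104 mol.
mass ZnO = 0.01104 x 81.38 = 0.8985 g, so %ZnO = 0.8985/1.1987 x 100 = 75.0%.

75.0%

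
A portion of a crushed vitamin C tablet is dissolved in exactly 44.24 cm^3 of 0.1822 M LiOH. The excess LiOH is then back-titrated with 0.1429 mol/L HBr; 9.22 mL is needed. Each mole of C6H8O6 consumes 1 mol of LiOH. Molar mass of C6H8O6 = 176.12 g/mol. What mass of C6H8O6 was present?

1.19 g

Total n(LiOH) added = 0.1822 x 0.04424 = 0.008061 mol.
n(HBr) used = 0.1429 x 0.009220 = 0.001318 mol, which equals the excess n(LiOH).
So n(LiOH) consumed by the sample = 0.008061 - 0.001318 = 0.006743 mol.
n(C6H8O6) = 0.006743 / 1 = 0.006743 mol.
mass = 0.006743 mol x 176.12 g/mol = 1.19 g.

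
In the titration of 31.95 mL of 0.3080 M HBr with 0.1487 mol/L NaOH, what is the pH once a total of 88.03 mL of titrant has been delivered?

n(acid) = 0.3080 x 0.03195 = 0.009841 mol; n(NaOH) added = 0.1487 x 0.08803 = 0.01309 mol.
Base is in excess by 0.01309 - 0.009841 = 0.003249 mol in a total volume of 0.1200 L.
[OH^-] = 0.003249/0.1200 = 0.02708 M, so pOH = 1.57 and pH = 14.00 - 1.57 = 12.43.

12.43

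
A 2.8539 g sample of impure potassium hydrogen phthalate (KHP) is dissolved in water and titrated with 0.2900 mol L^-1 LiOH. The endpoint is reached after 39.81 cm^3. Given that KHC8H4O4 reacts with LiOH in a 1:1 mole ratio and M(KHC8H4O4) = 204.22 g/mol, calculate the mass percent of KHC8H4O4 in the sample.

82.6%

n(LiOH) = 0.2900 x 0.03981 = 0.01154 mol.
n(KHC8H4O4) = 0.01154 / 1 = 0.01154 mol.
mass of KHC8H4O4 = 0.01154 x 204.22 = 2.358 g.
% purity = 2.358 / 2.8539 x 100 = 82.6%.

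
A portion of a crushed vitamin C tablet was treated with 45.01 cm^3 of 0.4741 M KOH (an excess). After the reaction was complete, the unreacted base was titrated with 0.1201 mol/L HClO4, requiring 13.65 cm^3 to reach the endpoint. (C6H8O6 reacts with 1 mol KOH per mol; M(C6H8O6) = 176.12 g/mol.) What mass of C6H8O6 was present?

3.47 g

Total n(KOH) added = 0.4741 x 0.04501 = 0.02134 mol.
n(HClO4) used = 0.1201 x 0.01365 = 0.001639 mol, which equals the excess n(KOH).
So n(KOH) consumed by the sample = 0.02134 - 0.001639 = 0.01970 mol.
n(C6H8O6) = 0.01970 / 1 = 0.01970 mol.
mass = 0.01970 mol x 176.12 g/mol = 3.47 g.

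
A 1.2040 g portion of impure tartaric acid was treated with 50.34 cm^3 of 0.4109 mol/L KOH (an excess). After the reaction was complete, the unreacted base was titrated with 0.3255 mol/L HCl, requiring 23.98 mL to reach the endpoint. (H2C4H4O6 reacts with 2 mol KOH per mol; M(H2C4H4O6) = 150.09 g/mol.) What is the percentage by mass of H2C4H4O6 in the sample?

Total n(KOH) added = 0.4109 x 0.05034 = 0.02068 mol.
n(HCl) used = 0.3255 x 0.02398 = 0.007805 mol, which equals the excess n(KOH).
So n(KOH) consumed by the sample = 0.02068 - 0.007805 = 0.01288 mol.
n(H2C4H4O6) = 0.01288 / 2 = 0.006440 mol.
mass H2C4H4O6 = 0.006440 x 150.09 = 0.9665 g, so %H2C4H4O6 = 0.9665/1.2040 x 100 = 80.3%.

80.3%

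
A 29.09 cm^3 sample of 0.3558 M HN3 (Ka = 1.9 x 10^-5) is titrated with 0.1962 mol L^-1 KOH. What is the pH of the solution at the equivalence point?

8.91

n(HN3) = 0.3558 x 0.02909 = 0.01035 mol; V(KOH) at equivalence = 0.01035/0.1962 = 0.05275 L.
At equivalence all the acid is converted to N3-; total volume = 0.02909 + 0.05275 = 0.08184 L, so [N3-] = 0.01035/0.08184 = 0.1265 M.
Kb = Kw/Ka = 1.0e-14 / 1.9 x 10^-5 = 5.26e-10.
[OH^-] = sqrt(Kb x [N3-]) = sqrt(5.26e-10 x 0.1265) = 8.16e-6 M.
pOH = 5.09, so pH = 14.00 - 5.09 = 8.91.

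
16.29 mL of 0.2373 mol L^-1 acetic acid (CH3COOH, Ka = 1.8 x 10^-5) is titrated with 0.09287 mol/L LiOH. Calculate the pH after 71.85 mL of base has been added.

n(acid) = 0.2373 x 0.01629 = 0.003866 mol; n(LiOH) added = 0.09287 x 0.07185 = 0.006673 mol.
Base is in excess by 0.006673 - 0.003866 = 0.002807 mol in a total volume of 0.08814 L.
[OH^-] = 0.002807/0.08814 = 0.03185 M, so pOH = 1.50 and pH = 14.00 - 1.50 = 12.50.

12.50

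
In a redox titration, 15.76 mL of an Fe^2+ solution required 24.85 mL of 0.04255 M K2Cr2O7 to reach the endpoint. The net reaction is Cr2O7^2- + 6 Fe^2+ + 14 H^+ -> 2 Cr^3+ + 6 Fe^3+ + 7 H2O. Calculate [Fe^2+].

0.403 M

n(K2Cr2O7) = 0.04255 x 0.02485 = 0.001057 mol.
From the balanced equation, 1 mol K2Cr2O7 reacts with 6 mol Fe^2+, so n(Fe^2+) = 0.001057 x 6/1 = 0.006344 mol.
[Fe^2+] = 0.006344 / 0.01576 L = 0.403 M.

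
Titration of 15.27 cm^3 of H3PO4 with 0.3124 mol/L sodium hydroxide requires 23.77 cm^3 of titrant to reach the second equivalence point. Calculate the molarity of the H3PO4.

0.243 M

n(NaOH) = 0.3124 x 0.02377 = 0.007426 mol.
At the second equivalence point, 2 mol OH^- react per mol H3PO4, so n(H3PO4) = 0.007426 / 2 = 0.003713 mol.
[H3PO4] = 0.003713 / 0.01527 L = 0.243 M.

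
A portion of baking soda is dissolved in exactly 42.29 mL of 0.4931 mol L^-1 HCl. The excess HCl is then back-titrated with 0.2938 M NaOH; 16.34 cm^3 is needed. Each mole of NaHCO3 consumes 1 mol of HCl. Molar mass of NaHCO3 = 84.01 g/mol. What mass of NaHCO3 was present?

1.35 g

Total n(HCl) added = 0.4931 x 0.04229 = 0.02085 mol.
n(NaOH) used = 0.2938 x 0.01634 = 0.004801 mol, which equals the excess n(HCl).
So n(HCl) consumed by the sample = 0.02085 - 0.004801 = 0.01605 mol.
n(NaHCO3) = 0.01605 / 1 = 0.01605 mol.
mass = 0.01605 mol x 84.01 g/mol = 1.35 g.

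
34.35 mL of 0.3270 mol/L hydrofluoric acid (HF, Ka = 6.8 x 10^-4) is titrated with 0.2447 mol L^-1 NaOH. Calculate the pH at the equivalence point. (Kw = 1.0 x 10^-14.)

8.16

n(HF) = 0.3270 x 0.03435 = 0.01123 mol; V(NaOH) at equivalence = 0.01123/0.2447 = 0.04590 L.
At equivalence all the acid is converted to F-; total volume = 0.03435 + 0.04590 = 0.08025 L, so [F-] = 0.01123/0.08025 = 0.1400 M.
Kb = Kw/Ka = 1.0e-14 / 6.8 x 10^-4 = 1.47e-11.
[OH^-] = sqrt(Kb x [F-]) = sqrt(1.47e-11 x 0.1400) = 1.43e-6 M.
pOH = 5.84, so pH = 14.00 - 5.84 = 8.16.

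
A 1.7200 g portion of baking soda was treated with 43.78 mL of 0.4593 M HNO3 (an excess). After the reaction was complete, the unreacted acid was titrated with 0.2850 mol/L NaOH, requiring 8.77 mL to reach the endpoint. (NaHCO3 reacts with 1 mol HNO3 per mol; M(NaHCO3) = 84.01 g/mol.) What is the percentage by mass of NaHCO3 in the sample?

Total n(HNO3) added = 0.4593 x 0.04378 = 0.02011 mol.
n(NaOH) used = 0.2850 x 0.008770 = 0.002499 mol, which equals the excess n(HNO3).
So n(HNO3) consumed by the sample = 0.02011 - 0.002499 = 0.01761 mol.
n(NaHCO3) = 0.01761 / 1 = 0.01761 mol.
mass NaHCO3 = 0.01761 x 84.01 = 1.479 g, so %NaHCO3 = 1.479/1.7200 x 100 = 86.0%.

86.0%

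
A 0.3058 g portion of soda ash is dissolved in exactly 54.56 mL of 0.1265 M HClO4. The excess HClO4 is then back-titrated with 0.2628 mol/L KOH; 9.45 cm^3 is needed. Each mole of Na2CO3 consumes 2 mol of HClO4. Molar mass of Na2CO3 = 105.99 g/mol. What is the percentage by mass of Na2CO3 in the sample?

76.6%

Total n(HClO4) added = 0.1265 x 0.05456 = 0.006902 mol.
n(KOH) used = 0.2628 x 0.009450 = 0.002483 mol, which equals the excess n(HClO4).
So n(HClO4) consumed by the sample = 0.006902 - 0.002483 = 0.004418 mol.
n(Na2CO3) = 0.004418 / 2 = 0.002209 mol.
mass Na2CO3 = 0.002209 x 105.99 = 0.2342 g, so %Na2CO3 = 0.2342/0.3058 x 100 = 76.6%.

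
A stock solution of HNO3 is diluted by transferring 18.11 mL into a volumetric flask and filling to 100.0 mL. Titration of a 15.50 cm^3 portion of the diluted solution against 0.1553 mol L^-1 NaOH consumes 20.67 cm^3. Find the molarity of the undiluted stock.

1.14 M

n(NaOH) = 0.1553 x 0.02067 = 0.003210 mol.
n(HNO3) in the aliquot = 0.003210 mol.
[diluted HNO3] = 0.003210 / 0.01550 = 0.2071 M.
Dilution factor = 100.0/18.11 = 5.522, so [stock] = 0.2071 x 5.522 = 1.14 M.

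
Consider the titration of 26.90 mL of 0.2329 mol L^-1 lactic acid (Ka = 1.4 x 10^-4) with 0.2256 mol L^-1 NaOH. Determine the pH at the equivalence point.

n(HC3H5O3) = 0.2329 x 0.02690 = 0.006265 mol; V(NaOH) at equivalence = 0.006265/0.2256 = 0.02777 L.
At equivalence all the acid is converted to C3H5O3-; total volume = 0.02690 + 0.02777 = 0.05467 L, so [C3H5O3-] = 0.006265/0.05467 = 0.1146 M.
Kb = Kw/Ka = 1.0e-14 / 1.4 x 10^-4 = 7.14e-11.
[OH^-] = sqrt(Kb x [C3H5O3-]) = sqrt(7.14e-11 x 0.1146) = 2.86e-6 M.
pOH = 5.54, so pH = 14.00 - 5.54 = 8.46.

8.46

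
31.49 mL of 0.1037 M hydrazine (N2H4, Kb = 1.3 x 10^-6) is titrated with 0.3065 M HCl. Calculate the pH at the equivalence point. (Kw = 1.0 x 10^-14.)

4.61

n(N2H4) = 0.1037 x 0.03149 = 0.003266 mol; V(HCl) at equivalence = 0.003266/0.3065 = 0.01065 L.
At equivalence the base is fully converted to N2H5+; total volume = 0.04214 L, so [N2H5+] = 0.003266/0.04214 = 0.07748 M.
Ka(N2H5+) = Kw/Kb = 1.0e-14 / 1.3 x 10^-6 = 7.69e-9.
[H^+] = sqrt(Ka x [N2H5+]) = sqrt(7.69e-9 x 0.07748) = 2.44e-5 M.
pH = -log(2.44e-5) = 4.61.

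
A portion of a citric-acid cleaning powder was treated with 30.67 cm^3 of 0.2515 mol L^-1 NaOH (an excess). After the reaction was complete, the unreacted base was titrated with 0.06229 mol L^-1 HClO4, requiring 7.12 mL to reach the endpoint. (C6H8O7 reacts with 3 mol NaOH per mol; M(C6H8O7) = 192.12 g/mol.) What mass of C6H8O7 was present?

0.466 g

Total n(NaOH) added = 0.2515 x 0.03067 = 0.007714 mol.
n(HClO4) used = 0.06229 x 0.007120 = 0.0004435 mol, which equals the excess n(NaOH).
So n(NaOH) consumed by the sample = 0.007714 - 0.0004435 = 0.007270 mol.
n(C6H8O7) = 0.007270 / 3 = 0.002423 mol.
mass = 0.002423 mol x 192.12 g/mol = 0.466 g.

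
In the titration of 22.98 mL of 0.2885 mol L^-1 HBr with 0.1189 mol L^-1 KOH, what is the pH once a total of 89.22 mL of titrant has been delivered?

12.55

n(acid) = 0.2885 x 0.02298 = 0.006630 mol; n(KOH) added = 0.1189 x 0.08922 = 0.01061 mol.
Base is in excess by 0.01061 - 0.006630 = 0.003979 mol in a total volume of 0.1122 L.
[OH^-] = 0.003979/0.1122 = 0.03546 M, so pOH = 1.45 and pH = 14.00 - 1.45 = 12.55.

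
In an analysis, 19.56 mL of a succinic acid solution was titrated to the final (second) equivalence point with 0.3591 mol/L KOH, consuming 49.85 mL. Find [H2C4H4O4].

0.458 M

n(KOH) = 0.3591 x 0.04985 = 0.01790 mol.
At the final (second) equivalence point, 2 mol OH^- react per mol H2C4H4O4, so n(H2C4H4O4) = 0.01790 / 2 = 0.008951 mol.
[H2C4H4O4] = 0.008951 / 0.01956 L = 0.458 M.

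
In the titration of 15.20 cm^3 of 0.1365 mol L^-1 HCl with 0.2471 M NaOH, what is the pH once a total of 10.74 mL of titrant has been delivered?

12.35

n(acid) = 0.1365 x 0.01520 = 0.002075 mol; n(NaOH) added = 0.2471 x 0.01074 = 0.002654 mol.
Base is in excess by 0.002654 - 0.002075 = 0.0005791 mol in a total volume of 0.02594 L.
[OH^-] = 0.0005791/0.02594 = 0.02232 M, so pOH = 1.65 and pH = 14.00 - 1.65 = 12.35.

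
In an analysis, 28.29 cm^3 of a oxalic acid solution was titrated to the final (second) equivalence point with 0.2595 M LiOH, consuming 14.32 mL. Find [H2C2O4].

n(LiOH) = 0.2595 x 0.01432 = 0.003716 mol.
At the final (second) equivalence point, 2 mol OH^- react per mol H2C2O4, so n(H2C2O4) = 0.003716 / 2 = 0.001858 mol.
[H2C2O4] = 0.001858 / 0.02829 L = 0.0657 M.

0.0657 M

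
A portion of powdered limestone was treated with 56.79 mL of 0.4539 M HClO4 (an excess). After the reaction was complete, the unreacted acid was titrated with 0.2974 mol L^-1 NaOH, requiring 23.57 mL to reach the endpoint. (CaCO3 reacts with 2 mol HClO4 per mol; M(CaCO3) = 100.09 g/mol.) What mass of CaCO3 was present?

0.939 g

Total n(HClO4) added = 0.4539 x 0.05679 = 0.02578 mol.
n(NaOH) used = 0.2974 x 0.02357 = 0.007010 mol, which equals the excess n(HClO4).
So n(HClO4) consumed by the sample = 0.02578 - 0.007010 = 0.01877 mol.
n(CaCO3) = 0.01877 / 2 = 0.009384 mol.
mass = 0.009384 mol x 100.09 g/mol = 0.939 g.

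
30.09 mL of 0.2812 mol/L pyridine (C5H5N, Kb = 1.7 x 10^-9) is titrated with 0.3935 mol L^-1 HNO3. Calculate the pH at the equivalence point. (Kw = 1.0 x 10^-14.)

n(C5H5N) = 0.2812 x 0.03009 = 0.008461 mol; V(HNO3) at equivalence = 0.008461/0.3935 = 0.02150 L.
At equivalence the base is fully converted to C5H5NH+; total volume = 0.05159 L, so [C5H5NH+] = 0.008461/0.05159 = 0.1640 M.
Ka(C5H5NH+) = Kw/Kb = 1.0e-14 / 1.7 x 10^-9 = 5.88e-6.
[H^+] = sqrt(Ka x [C5H5NH+]) = sqrt(5.88e-6 x 0.1640) = 0.000982 M.
pH = -log(0.000982) = 3.01.

3.01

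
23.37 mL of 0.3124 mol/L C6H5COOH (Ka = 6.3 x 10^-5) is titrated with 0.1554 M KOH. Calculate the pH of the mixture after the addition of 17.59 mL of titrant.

3.98

Initial n(C6H5COOH) = 0.3124 x 0.02337 = 0.007301 mol.
n(KOH) added = 0.1554 x 0.01759 = 0.002733 mol, converting that many moles of C6H5COOH to C6H5COO-.
Remaining n(C6H5COOH) = 0.004567 mol; n(C6H5COO-) = 0.002733 mol.
By Henderson-Hasselbalch, pH = pKa + log([A^-]/[HA]) = 4.20 + log(0.002733/0.004567) = 4.20 + (-0.22) = 3.98.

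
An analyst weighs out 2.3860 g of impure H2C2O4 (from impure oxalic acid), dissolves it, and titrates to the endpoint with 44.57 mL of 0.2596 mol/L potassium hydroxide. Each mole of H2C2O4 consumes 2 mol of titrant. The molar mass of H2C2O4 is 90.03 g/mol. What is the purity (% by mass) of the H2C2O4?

n(KOH) = 0.2596 x 0.04457 = 0.01157 mol.
n(H2C2O4) = 0.01157 / 2 = 0.005785 mol.
mass of H2C2O4 = 0.005785 x 90.03 = 0.5208 g.
% purity = 0.5208 / 2.3860 x 100 = 21.8%.

21.8%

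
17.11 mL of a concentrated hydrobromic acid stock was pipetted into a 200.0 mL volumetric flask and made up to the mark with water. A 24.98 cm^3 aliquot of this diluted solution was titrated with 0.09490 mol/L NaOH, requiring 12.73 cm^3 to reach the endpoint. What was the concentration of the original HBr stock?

0.565 M

n(NaOH) = 0.09490 x 0.01273 = 0.001208 mol.
n(HBr) in the aliquot = 0.001208 mol.
[diluted HBr] = 0.001208 / 0.02498 = 0.04836 M.
Dilution factor = 200.0/17.11 = 11.69, so [stock] = 0.04836 x 11.69 = 0.565 M.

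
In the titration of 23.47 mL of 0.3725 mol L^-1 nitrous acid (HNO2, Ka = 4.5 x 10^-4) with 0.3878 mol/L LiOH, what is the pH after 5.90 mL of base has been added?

Initial n(HNO2) = 0.3725 x 0.02347 = 0.008743 mol.
n(LiOH) added = 0.3878 x 0.005900 = 0.002288 mol, converting that many moles of HNO2 to NO2-.
Remaining n(HNO2) = 0.006455 mol; n(NO2-) = 0.002288 mol.
By Henderson-Hasselbalch, pH = pKa + log([A^-]/[HA]) = 3.35 + log(0.002288/0.006455) = 3.35 + (-0.45) = 2.90.

2.90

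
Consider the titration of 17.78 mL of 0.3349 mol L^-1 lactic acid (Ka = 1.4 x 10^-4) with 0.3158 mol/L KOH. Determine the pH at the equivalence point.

n(HC3H5O3) = 0.3349 x 0.01778 = 0.005955 mol; V(KOH) at equivalence = 0.005955/0.3158 = 0.01886 L.
At equivalence all the acid is converted to C3H5O3-; total volume = 0.01778 + 0.01886 = 0.03664 L, so [C3H5O3-] = 0.005955/0.03664 = 0.1625 M.
Kb = Kw/Ka = 1.0e-14 / 1.4 x 10^-4 = 7.14e-11.
[OH^-] = sqrt(Kb x [C3H5O3-]) = sqrt(7.14e-11 x 0.1625) = 3.41e-6 M.
pOH = 5.47, so pH = 14.00 - 5.47 = 8.53.

8.53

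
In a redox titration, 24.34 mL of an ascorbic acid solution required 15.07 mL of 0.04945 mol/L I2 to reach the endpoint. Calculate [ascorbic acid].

n(I2) = 0.04945 x 0.01507 = 0.0007452 mol.
From the balanced equation, 1 mol I2 reacts with 1 mol ascorbic acid, so n(ascorbic acid) = 0.0007452 x 1/1 = 0.0007452 mol.
[ascorbic acid] = 0.0007452 / 0.02434 L = 0.0306 M.

0.0306 M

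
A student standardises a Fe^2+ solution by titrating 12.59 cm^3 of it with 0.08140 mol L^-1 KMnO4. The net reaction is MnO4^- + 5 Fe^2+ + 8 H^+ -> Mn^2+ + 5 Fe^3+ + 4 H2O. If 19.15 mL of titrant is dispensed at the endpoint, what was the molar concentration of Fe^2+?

0.619 M

n(KMnO4) = 0.08140 x 0.01915 = 0.001559 mol.
From the balanced equation, 1 mol KMnO4 reacts with 5 mol Fe^2+, so n(Fe^2+) = 0.001559 x 5/1 = 0.007794 mol.
[Fe^2+] = 0.007794 / 0.01259 L = 0.619 M.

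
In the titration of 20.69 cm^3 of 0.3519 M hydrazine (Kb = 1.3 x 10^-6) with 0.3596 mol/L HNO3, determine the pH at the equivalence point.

n(N2H4) = 0.3519 x 0.02069 = 0.007281 mol; V(HNO3) at equivalence = 0.007281/0.3596 = 0.02025 L.
At equivalence the base is fully converted to N2H5+; total volume = 0.04094 L, so [N2H5+] = 0.007281/0.04094 = 0.1779 M.
Ka(N2H5+) = Kw/Kb = 1.0e-14 / 1.3 x 10^-6 = 7.69e-9.
[H^+] = sqrt(Ka x [N2H5+]) = sqrt(7.69e-9 x 0.1779) = 3.70e-5 M.
pH = -log(3.70e-5) = 4.43.

4.43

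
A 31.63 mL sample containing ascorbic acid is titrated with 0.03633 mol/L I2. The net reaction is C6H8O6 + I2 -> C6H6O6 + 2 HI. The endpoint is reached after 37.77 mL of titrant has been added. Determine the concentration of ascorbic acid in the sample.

n(I2) = 0.03633 x 0.03777 = 0.001372 mol.
From the balanced equation, 1 mol I2 reacts with 1 mol ascorbic acid, so n(ascorbic acid) = 0.001372 x 1/1 = 0.001372 mol.
[ascorbic acid] = 0.001372 / 0.03163 L = 0.0434 M.

0.0434 M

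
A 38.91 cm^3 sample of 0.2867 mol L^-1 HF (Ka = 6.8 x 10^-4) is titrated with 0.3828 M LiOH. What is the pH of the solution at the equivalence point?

8.19

n(HF) = 0.2867 x 0.03891 = 0.01116 mol; V(LiOH) at equivalence = 0.01116/0.3828 = 0.02914 L.
At equivalence all the acid is converted to F-; total volume = 0.03891 + 0.02914 = 0.06805 L, so [F-] = 0.01116/0.06805 = 0.1639 M.
Kb = Kw/Ka = 1.0e-14 / 6.8 x 10^-4 = 1.47e-11.
[OH^-] = sqrt(Kb x [F-]) = sqrt(1.47e-11 x 0.1639) = 1.55e-6 M.
pOH = 5.81, so pH = 14.00 - 5.81 = 8.19.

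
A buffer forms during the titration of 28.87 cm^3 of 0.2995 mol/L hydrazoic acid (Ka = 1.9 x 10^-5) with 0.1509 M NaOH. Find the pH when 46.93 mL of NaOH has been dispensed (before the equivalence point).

Initial n(HN3) = 0.2995 x 0.02887 = 0.008647 mol.
n(NaOH) added = 0.1509 x 0.04693 = 0.007082 mol, converting that many moles of HN3 to N3-.
Remaining n(HN3) = 0.001565 mol; n(N3-) = 0.007082 mol.
By Henderson-Hasselbalch, pH = pKa + log([A^-]/[HA]) = 4.72 + log(0.007082/0.001565) = 4.72 + (+0.66) = 5.38.

5.38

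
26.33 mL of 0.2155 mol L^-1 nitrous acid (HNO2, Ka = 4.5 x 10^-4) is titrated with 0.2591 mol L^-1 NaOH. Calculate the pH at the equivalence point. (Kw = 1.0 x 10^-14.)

n(HNO2) = 0.2155 x 0.02633 = 0.005674 mol; V(NaOH) at equivalence = 0.005674/0.2591 = 0.02190 L.
At equivalence all the acid is converted to NO2-; total volume = 0.02633 + 0.02190 = 0.04823 L, so [NO2-] = 0.005674/0.04823 = 0.1176 M.
Kb = Kw/Ka = 1.0e-14 / 4.5 x 10^-4 = 2.22e-11.
[OH^-] = sqrt(Kb x [NO2-]) = sqrt(2.22e-11 x 0.1176) = 1.62e-6 M.
pOH = 5.79, so pH = 14.00 - 5.79 = 8.21.

8.21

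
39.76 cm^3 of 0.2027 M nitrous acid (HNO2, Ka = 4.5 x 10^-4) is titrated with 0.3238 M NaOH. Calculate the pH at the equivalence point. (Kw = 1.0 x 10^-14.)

8.22

n(HNO2) = 0.2027 x 0.03976 = 0.008059 mol; V(NaOH) at equivalence = 0.008059/0.3238 = 0.02489 L.
At equivalence all the acid is converted to NO2-; total volume = 0.03976 + 0.02489 = 0.06465 L, so [NO2-] = 0.008059/0.06465 = 0.1247 M.
Kb = Kw/Ka = 1.0e-14 / 4.5 x 10^-4 = 2.22e-11.
[OH^-] = sqrt(Kb x [NO2-]) = sqrt(2.22e-11 x 0.1247) = 1.66e-6 M.
pOH = 5.78, so pH = 14.00 - 5.78 = 8.22.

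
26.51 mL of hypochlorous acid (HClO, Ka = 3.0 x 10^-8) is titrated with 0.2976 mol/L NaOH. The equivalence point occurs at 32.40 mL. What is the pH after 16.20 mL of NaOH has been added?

16.20 mL is exactly half the equivalence volume (32.40/2), i.e. the half-equivalence point.
There, n(HA) = n(A^-), so pH = pKa = -log(3.0 x 10^-8) = 7.52.

7.52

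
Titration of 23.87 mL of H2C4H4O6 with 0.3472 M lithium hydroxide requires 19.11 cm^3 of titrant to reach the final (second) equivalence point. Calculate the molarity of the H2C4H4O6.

n(LiOH) = 0.3472 x 0.01911 = 0.006635 mol.
At the final (second) equivalence point, 2 mol OH^- react per mol H2C4H4O6, so n(H2C4H4O6) = 0.006635 / 2 = 0.003317 mol.
[H2C4H4O6] = 0.003317 / 0.02387 L = 0.139 M.

0.139 M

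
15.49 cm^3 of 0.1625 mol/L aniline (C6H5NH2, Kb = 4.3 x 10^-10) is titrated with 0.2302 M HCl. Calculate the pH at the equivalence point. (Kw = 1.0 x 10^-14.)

2.83

n(C6H5NH2) = 0.1625 x 0.01549 = 0.002517 mol; V(HCl) at equivalence = 0.002517/0.2302 = 0.01093 L.
At equivalence the base is fully converted to C6H5NH3+; total volume = 0.02642 L, so [C6H5NH3+] = 0.002517/0.02642 = 0.09526 M.
Ka(C6H5NH3+) = Kw/Kb = 1.0e-14 / 4.3 x 10^-10 = 2.33e-5.
[H^+] = sqrt(Ka x [C6H5NH3+]) = sqrt(2.33e-5 x 0.09526) = 0.00149 M.
pH = -log(0.00149) = 2.83.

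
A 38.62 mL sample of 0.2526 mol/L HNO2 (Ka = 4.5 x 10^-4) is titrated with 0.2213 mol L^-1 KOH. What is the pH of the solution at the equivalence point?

n(HNO2) = 0.2526 x 0.03862 = 0.009755 mol; V(KOH) at equivalence = 0.009755/0.2213 = 0.04408 L.
At equivalence all the acid is converted to NO2-; total volume = 0.03862 + 0.04408 = 0.08270 L, so [NO2-] = 0.009755/0.08270 = 0.1180 M.
Kb = Kw/Ka = 1.0e-14 / 4.5 x 10^-4 = 2.22e-11.
[OH^-] = sqrt(Kb x [NO2-]) = sqrt(2.22e-11 x 0.1180) = 1.62e-6 M.
pOH = 5.79, so pH = 14.00 - 5.79 = 8.21.

8.21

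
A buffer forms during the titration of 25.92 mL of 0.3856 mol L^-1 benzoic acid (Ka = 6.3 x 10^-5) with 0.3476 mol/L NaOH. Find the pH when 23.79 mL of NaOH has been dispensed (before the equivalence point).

4.88

Initial n(C6H5COOH) = 0.3856 x 0.02592 = 0.009995 mol.
n(NaOH) added = 0.3476 x 0.02379 = 0.008269 mol, converting that many moles of C6H5COOH to C6H5COO-.
Remaining n(C6H5COOH) = 0.001725 mol; n(C6H5COO-) = 0.008269 mol.
By Henderson-Hasselbalch, pH = pKa + log([A^-]/[HA]) = 4.20 + log(0.008269/0.001725) = 4.20 + (+0.68) = 4.88.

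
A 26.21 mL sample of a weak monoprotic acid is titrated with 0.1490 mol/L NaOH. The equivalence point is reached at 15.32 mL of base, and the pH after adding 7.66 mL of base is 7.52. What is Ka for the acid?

3.0 x 10^-8

7.66 mL is half of the equivalence volume, so this is the half-equivalence point where [HA] = [A^-].
At half-equivalence pH = pKa, so pKa = 7.52.
Ka = 10^(-7.52) = 3.0 x 10^-8.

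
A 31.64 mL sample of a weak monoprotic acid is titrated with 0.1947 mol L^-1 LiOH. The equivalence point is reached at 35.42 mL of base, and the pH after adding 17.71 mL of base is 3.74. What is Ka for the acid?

1.8 x 10^-4

17.71 mL is half of the equivalence volume, so this is the half-equivalence point where [HA] = [A^-].
At half-equivalence pH = pKa, so pKa = 3.74.
Ka = 10^(-3.74) = 1.8 x 10^-4.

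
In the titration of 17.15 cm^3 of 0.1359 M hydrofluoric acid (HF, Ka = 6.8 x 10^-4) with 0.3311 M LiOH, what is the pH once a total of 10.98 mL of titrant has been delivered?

n(acid) = 0.1359 x 0.01715 = 0.002331 mol; n(LiOH) added = 0.3311 x 0.01098 = 0.003635 mol.
Base is in excess by 0.003635 - 0.002331 = 0.001305 mol in a total volume of 0.02813 L.
[OH^-] = 0.001305/0.02813 = 0.04638 M, so pOH = 1.33 and pH = 14.00 - 1.33 = 12.67.

12.67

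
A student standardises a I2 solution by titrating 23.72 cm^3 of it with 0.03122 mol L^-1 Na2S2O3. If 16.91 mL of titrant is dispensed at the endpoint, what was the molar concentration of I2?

0.0111 M

n(Na2S2O3) = 0.03122 x 0.01691 = 0.0005279 mol.
From the balanced equation, 2 mol Na2S2O3 reacts with 1 mol I2, so n(I2) = 0.0005279 x 1/2 = 0.0002640 mol.
[I2] = 0.0002640 / 0.02372 L = 0.0111 M.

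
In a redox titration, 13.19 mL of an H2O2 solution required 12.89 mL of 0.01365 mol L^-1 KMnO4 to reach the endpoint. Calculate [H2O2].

n(KMnO4) = 0.01365 x 0.01289 = 0.0001759 mol.
From the balanced equation, 2 mol KMnO4 reacts with 5 mol H2O2, so n(H2O2) = 0.0001759 x 5/2 = 0.0004399 mol.
[H2O2] = 0.0004399 / 0.01319 L = 0.0333 M.

0.0333 M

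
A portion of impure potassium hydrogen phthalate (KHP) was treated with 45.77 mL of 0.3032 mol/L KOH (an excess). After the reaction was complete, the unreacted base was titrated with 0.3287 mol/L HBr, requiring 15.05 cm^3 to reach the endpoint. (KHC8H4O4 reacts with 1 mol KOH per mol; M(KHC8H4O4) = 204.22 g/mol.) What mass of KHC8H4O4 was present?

1.82 g

Total n(KOH) added = 0.3032 x 0.04577 = 0.01388 mol.
n(HBr) used = 0.3287 x 0.01505 = 0.004947 mol, which equals the excess n(KOH).
So n(KOH) consumed by the sample = 0.01388 - 0.004947 = 0.008931 mol.
n(KHC8H4O4) = 0.008931 / 1 = 0.008931 mol.
mass = 0.008931 mol x 204.22 g/mol = 1.82 g.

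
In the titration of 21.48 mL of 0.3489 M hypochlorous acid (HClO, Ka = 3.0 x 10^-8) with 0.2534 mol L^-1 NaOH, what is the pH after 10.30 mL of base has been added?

Initial n(HClO) = 0.3489 x 0.02148 = 0.007494 mol.
n(NaOH) added = 0.2534 x 0.01030 = 0.002610 mol, converting that many moles of HClO to ClO-.
Remaining n(HClO) = 0.004884 mol; n(ClO-) = 0.002610 mol.
By Henderson-Hasselbalch, pH = pKa + log([A^-]/[HA]) = 7.52 + log(0.002610/0.004884) = 7.52 + (-0.27) = 7.25.

7.25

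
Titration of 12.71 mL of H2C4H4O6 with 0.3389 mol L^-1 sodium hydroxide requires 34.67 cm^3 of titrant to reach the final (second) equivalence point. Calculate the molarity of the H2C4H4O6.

0.462 M

n(NaOH) = 0.3389 x 0.03467 = 0.01175 mol.
At the final (second) equivalence point, 2 mol OH^- react per mol H2C4H4O6, so n(H2C4H4O6) = 0.01175 / 2 = 0.005875 mol.
[H2C4H4O6] = 0.005875 / 0.01271 L = 0.462 M.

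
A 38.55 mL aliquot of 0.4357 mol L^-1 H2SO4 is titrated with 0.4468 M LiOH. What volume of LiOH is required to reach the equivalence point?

n(H2SO4) = 0.4357 mol/L x 0.03855 L = 0.01680 mol.
The neutralisation is 1 H2SO4 : 2 LiOH, so n(LiOH) = 0.01680 x 2/1 = 0.03359 mol.
V(LiOH) = 0.03359 / 0.4468 = 0.07518 L = 75.2 mL.

75.2 mL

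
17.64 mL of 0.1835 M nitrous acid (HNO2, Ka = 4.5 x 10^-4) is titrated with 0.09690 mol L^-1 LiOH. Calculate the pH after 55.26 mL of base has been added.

12.46

n(acid) = 0.1835 x 0.01764 = 0.003237 mol; n(LiOH) added = 0.09690 x 0.05526 = 0.005355 mol.
Base is in excess by 0.005355 - 0.003237 = 0.002118 mol in a total volume of 0.07290 L.
[OH^-] = 0.002118/0.07290 = 0.02905 M, so pOH = 1.54 and pH = 14.00 - 1.54 = 12.46.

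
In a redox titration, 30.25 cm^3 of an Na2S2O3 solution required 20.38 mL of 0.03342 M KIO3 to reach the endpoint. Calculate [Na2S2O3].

0.135 M

n(KIO3) = 0.03342 x 0.02038 = 0.0006811 mol.
From the balanced equation, 1 mol KIO3 reacts with 6 mol Na2S2O3, so n(Na2S2O3) = 0.0006811 x 6/1 = 0.004087 mol.
[Na2S2O3] = 0.004087 / 0.03025 L = 0.135 M.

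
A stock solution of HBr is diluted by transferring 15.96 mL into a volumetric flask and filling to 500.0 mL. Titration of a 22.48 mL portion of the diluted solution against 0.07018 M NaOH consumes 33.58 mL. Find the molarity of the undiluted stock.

n(NaOH) = 0.07018 x 0.03358 = 0.002357 mol.
n(HBr) in the aliquot = 0.002357 mol.
[diluted HBr] = 0.002357 / 0.02248 = 0.1048 M.
Dilution factor = 500.0/15.96 = 31.33, so [stock] = 0.1048 x 31.33 = 3.28 M.

3.28 M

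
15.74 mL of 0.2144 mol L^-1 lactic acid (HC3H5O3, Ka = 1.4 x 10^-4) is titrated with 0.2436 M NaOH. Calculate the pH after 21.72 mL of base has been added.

n(acid) = 0.2144 x 0.01574 = 0.003375 mol; n(NaOH) added = 0.2436 x 0.02172 = 0.005291 mol.
Base is in excess by 0.005291 - 0.003375 = 0.001916 mol in a total volume of 0.03746 L.
[OH^-] = 0.001916/0.03746 = 0.05116 M, so pOH = 1.29 and pH = 14.00 - 1.29 = 12.71.

12.71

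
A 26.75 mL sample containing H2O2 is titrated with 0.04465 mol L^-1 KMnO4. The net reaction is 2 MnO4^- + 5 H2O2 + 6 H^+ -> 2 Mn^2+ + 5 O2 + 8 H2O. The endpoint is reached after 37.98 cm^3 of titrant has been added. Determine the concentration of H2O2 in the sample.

n(KMnO4) = 0.04465 x 0.03798 = 0.001696 mol.
From the balanced equation, 2 mol KMnO4 reacts with 5 mol H2O2, so n(H2O2) = 0.001696 x 5/2 = 0.004240 mol.
[H2O2] = 0.004240 / 0.02675 L = 0.158 M.

0.158 M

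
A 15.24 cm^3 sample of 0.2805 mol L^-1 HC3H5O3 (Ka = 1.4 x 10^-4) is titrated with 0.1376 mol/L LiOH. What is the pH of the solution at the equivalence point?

8.41

n(HC3H5O3) = 0.2805 x 0.01524 = 0.004275 mol; V(LiOH) at equivalence = 0.004275/0.1376 = 0.03107 L.
At equivalence all the acid is converted to C3H5O3-; total volume = 0.01524 + 0.03107 = 0.04631 L, so [C3H5O3-] = 0.004275/0.04631 = 0.09231 M.
Kb = Kw/Ka = 1.0e-14 / 1.4 x 10^-4 = 7.14e-11.
[OH^-] = sqrt(Kb x [C3H5O3-]) = sqrt(7.14e-11 x 0.09231) = 2.57e-6 M.
pOH = 5.59, so pH = 14.00 - 5.59 = 8.41.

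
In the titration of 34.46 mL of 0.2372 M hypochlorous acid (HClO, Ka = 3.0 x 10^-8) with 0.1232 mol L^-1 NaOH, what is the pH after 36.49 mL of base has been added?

Initial n(HClO) = 0.2372 x 0.03446 = 0.008174 mol.
n(NaOH) added = 0.1232 x 0.03649 = 0.004496 mol, converting that many moles of HClO to ClO-.
Remaining n(HClO) = 0.003678 mol; n(ClO-) = 0.004496 mol.
By Henderson-Hasselbalch, pH = pKa + log([A^-]/[HA]) = 7.52 + log(0.004496/0.003678) = 7.52 + (+0.09) = 7.61.

7.61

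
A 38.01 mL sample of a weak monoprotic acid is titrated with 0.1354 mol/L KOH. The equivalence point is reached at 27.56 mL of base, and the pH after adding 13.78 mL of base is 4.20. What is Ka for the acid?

13.78 mL is half of the equivalence volume, so this is the half-equivalence point where [HA] = [A^-].
At half-equivalence pH = pKa, so pKa = 4.20.
Ka = 10^(-4.20) = 6.3 x 10^-5.

6.3 x 10^-5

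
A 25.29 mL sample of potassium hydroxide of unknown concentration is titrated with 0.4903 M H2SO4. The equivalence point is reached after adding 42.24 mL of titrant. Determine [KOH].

1.64 M

n(H2SO4) delivered = 0.4903 x 0.04224 = 0.02071 mol.
The reaction is 2 KOH + 1 H2SO4, so n(KOH) = 0.02071 x 2/1 = 0.04142 mol.
[KOH] = 0.04142 mol / 0.02529 L = 1.64 M.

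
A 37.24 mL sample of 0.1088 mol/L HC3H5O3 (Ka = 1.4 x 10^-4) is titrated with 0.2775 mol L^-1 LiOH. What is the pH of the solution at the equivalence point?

n(HC3H5O3) = 0.1088 x 0.03724 = 0.004052 mol; V(LiOH) at equivalence = 0.004052/0.2775 = 0.01460 L.
At equivalence all the acid is converted to C3H5O3-; total volume = 0.03724 + 0.01460 = 0.05184 L, so [C3H5O3-] = 0.004052/0.05184 = 0.07816 M.
Kb = Kw/Ka = 1.0e-14 / 1.4 x 10^-4 = 7.14e-11.
[OH^-] = sqrt(Kb x [C3H5O3-]) = sqrt(7.14e-11 x 0.07816) = 2.36e-6 M.
pOH = 5.63, so pH = 14.00 - 5.63 = 8.37.

8.37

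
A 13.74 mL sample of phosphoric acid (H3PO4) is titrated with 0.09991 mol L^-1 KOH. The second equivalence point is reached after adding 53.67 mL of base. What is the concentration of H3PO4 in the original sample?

n(KOH) = 0.09991 x 0.05367 = 0.005362 mol.
At the second equivalence point, 2 mol OH^- react per mol H3PO4, so n(H3PO4) = 0.005362 / 2 = 0.002681 mol.
[H3PO4] = 0.002681 / 0.01374 L = 0.195 M.

0.195 M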